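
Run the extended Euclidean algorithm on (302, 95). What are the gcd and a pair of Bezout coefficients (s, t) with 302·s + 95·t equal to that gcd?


Euclidean algorithm on (302, 95) — divide until remainder is 0:
  302 = 3 · 95 + 17
  95 = 5 · 17 + 10
  17 = 1 · 10 + 7
  10 = 1 · 7 + 3
  7 = 2 · 3 + 1
  3 = 3 · 1 + 0
gcd(302, 95) = 1.
Track Bezout coefficients alongside the remainders: start with r₀ = 302 = a·1 + b·0 (s = 1, t = 0) and r₁ = 95 = a·0 + b·1 (s = 0, t = 1); each new remainder r_{k+1} = r_{k-1} − q_k·r_k inherits s_{k+1} = s_{k-1} − q_k·s_k, t_{k+1} = t_{k-1} − q_k·t_k, so r_k = a·s_k + b·t_k at every step:
  q = 3: r = 17, s = 1 − 3·0 = 1, t = 0 − 3·1 = -3  (check: 302·1 + 95·(-3) = 17)
  q = 5: r = 10, s = 0 − 5·1 = -5, t = 1 − 5·(-3) = 16  (check: 302·(-5) + 95·16 = 10)
  q = 1: r = 7, s = 1 − 1·(-5) = 6, t = -3 − 1·16 = -19  (check: 302·6 + 95·(-19) = 7)
  q = 1: r = 3, s = -5 − 1·6 = -11, t = 16 − 1·(-19) = 35  (check: 302·(-11) + 95·35 = 3)
  q = 2: r = 1, s = 6 − 2·(-11) = 28, t = -19 − 2·35 = -89  (check: 302·28 + 95·(-89) = 1)
The row with r = 1 (the gcd) gives the Bezout coefficients s = 28, t = -89.
Result: 302 · (28) + 95 · (-89) = 1.

gcd(302, 95) = 1; s = 28, t = -89 (check: 302·28 + 95·(-89) = 1).


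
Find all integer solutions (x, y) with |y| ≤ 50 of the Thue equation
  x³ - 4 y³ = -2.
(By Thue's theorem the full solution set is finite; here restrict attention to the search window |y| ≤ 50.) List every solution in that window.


The equation is x³ - 4y³ = -2. For fixed y, x³ = 4·y³ − 2, so a solution requires the RHS to be a perfect cube.
Strategy: iterate y from -50 to 50, compute RHS = 4·y³ − 2, and check whether it is a (positive or negative) perfect cube.
Check small values of y:
  y = 0: RHS = -2 is not a perfect cube.
  y = 1: RHS = 2 is not a perfect cube.
  y = -1: RHS = -6 is not a perfect cube.
  y = 2: RHS = 30 is not a perfect cube.
  y = -2: RHS = -34 is not a perfect cube.
  y = 3: RHS = 106 is not a perfect cube.
  y = -3: RHS = -110 is not a perfect cube.
Continuing the search up to |y| = 50 finds no solutions either.
No (x, y) in the scanned range satisfies the equation.

No integer solutions with |y| ≤ 50.


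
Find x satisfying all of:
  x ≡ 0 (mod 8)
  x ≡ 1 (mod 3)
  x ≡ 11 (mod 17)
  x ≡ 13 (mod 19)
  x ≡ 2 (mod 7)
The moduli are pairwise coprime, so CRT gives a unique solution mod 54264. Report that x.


Product of moduli M = 8 · 3 · 17 · 19 · 7 = 54264.
Merge one congruence at a time:
  Start: x ≡ 0 (mod 8).
  Combine with x ≡ 1 (mod 3); new modulus lcm = 24.
    Write x = 0 + 8·t and substitute into x ≡ 1 (mod 3): 8·t ≡ 1 − 0 = 1 (mod 3).
    Reduce coefficients mod 3: 2·t ≡ 1 (mod 3).
    The inverse of 2 mod 3 is 2 (since 2·2 = 4 = 1·3 + 1), so t ≡ 2·1 = 2 ≡ 2 (mod 3).
    Then x = 0 + 8·2 = 16, valid modulo lcm(8, 3) = 24: x ≡ 16 (mod 24).
  Combine with x ≡ 11 (mod 17); new modulus lcm = 408.
    Write x = 16 + 24·t and substitute into x ≡ 11 (mod 17): 24·t ≡ 11 − 16 = -5 (mod 17).
    Reduce coefficients mod 17: 7·t ≡ 12 (mod 17).
    The inverse of 7 mod 17 is 5 (since 7·5 = 35 = 2·17 + 1), so t ≡ 5·12 = 60 ≡ 9 (mod 17).
    Then x = 16 + 24·9 = 232, valid modulo lcm(24, 17) = 408: x ≡ 232 (mod 408).
  Combine with x ≡ 13 (mod 19); new modulus lcm = 7752.
    Write x = 232 + 408·t and substitute into x ≡ 13 (mod 19): 408·t ≡ 13 − 232 = -219 (mod 19).
    Reduce coefficients mod 19: 9·t ≡ 9 (mod 19).
    The inverse of 9 mod 19 is 17 (since 9·17 = 153 = 8·19 + 1), so t ≡ 17·9 = 153 ≡ 1 (mod 19).
    Then x = 232 + 408·1 = 640, valid modulo lcm(408, 19) = 7752: x ≡ 640 (mod 7752).
  Combine with x ≡ 2 (mod 7); new modulus lcm = 54264.
    Write x = 640 + 7752·t and substitute into x ≡ 2 (mod 7): 7752·t ≡ 2 − 640 = -638 (mod 7).
    Reduce coefficients mod 7: 3·t ≡ 6 (mod 7).
    The inverse of 3 mod 7 is 5 (since 3·5 = 15 = 2·7 + 1), so t ≡ 5·6 = 30 ≡ 2 (mod 7).
    Then x = 640 + 7752·2 = 16144, valid modulo lcm(7752, 7) = 54264: x ≡ 16144 (mod 54264).
Verify against each original: 16144 mod 8 = 0, 16144 mod 3 = 1, 16144 mod 17 = 11, 16144 mod 19 = 13, 16144 mod 7 = 2.

x ≡ 16144 (mod 54264).


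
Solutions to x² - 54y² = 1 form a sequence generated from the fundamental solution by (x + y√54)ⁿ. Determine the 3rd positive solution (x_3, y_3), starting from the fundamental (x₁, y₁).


Step 1: Find the fundamental solution (x₁, y₁) of x² - 54y² = 1.
  Expand √54 as a continued fraction. a₀ = ⌊√54⌋ = 7; iterate m_{k+1} = d_k·a_k − m_k, d_{k+1} = (54 − m_{k+1}²)/d_k, a_{k+1} = ⌊(a₀ + m_{k+1})/d_{k+1}⌋ (starting m₀ = 0, d₀ = 1), with convergents p_k = a_k·p_{k-1} + p_{k-2}, q_k = a_k·q_{k-1} + q_{k-2} (p₋₁ = 1, q₋₁ = 0):
  k = 0: a₀ = 7; p₀/q₀ = 7/1; p₀² − 54·q₀² = 49 − 54 = -5.
  k = 1: m = 7, d = 5, a = ⌊(7 + 7)/5⌋ = 2; p/q = (2·7 + 1)/(2·1 + 0) = 15/2; p² − 54·q² = 225 − 216 = 9.
  k = 2: m = 3, d = 9, a = ⌊(7 + 3)/9⌋ = 1; p/q = (1·15 + 7)/(1·2 + 1) = 22/3; p² − 54·q² = 484 − 486 = -2.
  k = 3: m = 6, d = 2, a = ⌊(7 + 6)/2⌋ = 6; p/q = (6·22 + 15)/(6·3 + 2) = 147/20; p² − 54·q² = 21609 − 21600 = 9.
  k = 4: m = 6, d = 9, a = ⌊(7 + 6)/9⌋ = 1; p/q = (1·147 + 22)/(1·20 + 3) = 169/23; p² − 54·q² = 28561 − 28566 = -5.
  k = 5: m = 3, d = 5, a = ⌊(7 + 3)/5⌋ = 2; p/q = (2·169 + 147)/(2·23 + 20) = 485/66; p² − 54·q² = 235225 − 235224 = 1.
  The first convergent with p² − 54·q² = 1 gives the fundamental solution (x₁, y₁) = (485, 66).
Step 2: Apply the recurrence (x_{n+1}, y_{n+1}) = (x₁x_n + 54y₁y_n, x₁y_n + y₁x_n) repeatedly.
  From (x_1, y_1) = (485, 66): x_2 = 485·485 + 54·66·66 = 470449; y_2 = 485·66 + 66·485 = 64020.
  From (x_2, y_2) = (470449, 64020): x_3 = 485·470449 + 54·66·64020 = 456335045; y_3 = 485·64020 + 66·470449 = 62099334.
Step 3: Verify x_3² - 54·y_3² = 208241673295152025 - 208241673295152024 = 1 (should be 1). ✓

(x_1, y_1) = (485, 66); (x_3, y_3) = (456335045, 62099334).


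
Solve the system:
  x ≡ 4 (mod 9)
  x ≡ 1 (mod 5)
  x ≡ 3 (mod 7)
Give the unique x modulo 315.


Moduli 9, 5, 7 are pairwise coprime; by CRT there is a unique solution modulo M = 9 · 5 · 7 = 315.
Solve pairwise, accumulating the modulus:
  Start with x ≡ 4 (mod 9).
  Combine with x ≡ 1 (mod 5): since gcd(9, 5) = 1, we get a unique residue mod 45.
    Write x = 4 + 9·t and substitute into x ≡ 1 (mod 5): 9·t ≡ 1 − 4 = -3 (mod 5).
    Reduce coefficients mod 5: 4·t ≡ 2 (mod 5).
    The inverse of 4 mod 5 is 4 (since 4·4 = 16 = 3·5 + 1), so t ≡ 4·2 = 8 ≡ 3 (mod 5).
    Then x = 4 + 9·3 = 31, valid modulo lcm(9, 5) = 45: x ≡ 31 (mod 45).
  Combine with x ≡ 3 (mod 7): since gcd(45, 7) = 1, we get a unique residue mod 315.
    Write x = 31 + 45·t and substitute into x ≡ 3 (mod 7): 45·t ≡ 3 − 31 = -28 (mod 7).
    Reduce coefficients mod 7: 3·t ≡ 0 (mod 7).
    The inverse of 3 mod 7 is 5 (since 3·5 = 15 = 2·7 + 1), so t ≡ 5·0 = 0 ≡ 0 (mod 7).
    Then x = 31 + 45·0 = 31, valid modulo lcm(45, 7) = 315: x ≡ 31 (mod 315).
Verify: 31 mod 9 = 4 ✓, 31 mod 5 = 1 ✓, 31 mod 7 = 3 ✓.

x ≡ 31 (mod 315).


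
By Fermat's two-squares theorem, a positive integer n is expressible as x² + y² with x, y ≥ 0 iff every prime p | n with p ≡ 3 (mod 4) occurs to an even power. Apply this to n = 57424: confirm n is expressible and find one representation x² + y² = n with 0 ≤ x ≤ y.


Step 1: Factor n = 57424 = 2^4 · 37 · 97.
Step 2: Check the mod-4 condition on each prime factor: 2 = 2 (special); 37 ≡ 1 (mod 4), exponent 1; 97 ≡ 1 (mod 4), exponent 1.
All primes ≡ 3 (mod 4) appear to even exponent (or don't appear), so by the two-squares theorem n IS expressible as a sum of two squares.
Step 3: Build a representation. Group n = k² · m with k = 4 and m = 37 · 97 = 3589 (a product of primes ≡ 1 (mod 4)); a representation of m scales to one of n via (k·x)² + (k·y)² = k²(x² + y²). Each prime p ≡ 1 (mod 4) is itself a sum of two squares; find a² by testing p − a² for a perfect square:
  37: 37 − 1² = 36 = 6² ⇒ 37 = 1² + 6².
  97: 97 − 1² = 96, 97 − 2² = 93, 97 − 3² = 88, 97 − 4² = 81 = 9² ⇒ 97 = 4² + 9².
  Combine using the Brahmagupta–Fibonacci identity (a² + b²)(c² + d²) = (ac − bd)² + (ad + bc)² = (ac + bd)² + (ad − bc)²:
  37 · 97 = 3589: from (1² + 6²)(4² + 9²), take (1·4 − 6·9, 1·9 + 6·4) = (4 − 54, 9 + 24) = (-50, 33); dropping signs (only squares matter) gives (50, 33); check 50² + 33² = 2500 + 1089 = 3589 ✓.
  Scale by k = 4: (4·50, 4·33) = (200, 132).
Step 4: Order so x ≤ y and verify: 132² + 200² = 17424 + 40000 = 57424 = n. ✓

n = 57424 = 132² + 200² (one valid representation with x ≤ y).


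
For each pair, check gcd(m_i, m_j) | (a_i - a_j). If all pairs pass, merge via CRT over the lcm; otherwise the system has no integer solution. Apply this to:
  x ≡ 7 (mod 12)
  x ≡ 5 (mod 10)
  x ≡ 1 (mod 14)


Moduli 12, 10, 14 are not pairwise coprime, so CRT works modulo lcm(m_i) when all pairwise compatibility conditions hold.
Pairwise compatibility: gcd(m_i, m_j) must divide a_i - a_j for every pair.
Merge one congruence at a time:
  Start: x ≡ 7 (mod 12).
  Combine with x ≡ 5 (mod 10): gcd(12, 10) = 2; 5 - 7 = -2, which IS divisible by 2, so compatible.
    Write x = 7 + 12·t and substitute into x ≡ 5 (mod 10): 12·t ≡ 5 − 7 = -2 (mod 10).
    Divide the congruence (and modulus) by g = 2: 6·t ≡ -1 (mod 5).
    Reduce coefficients mod 5: 1·t ≡ 4 (mod 5).
    So t ≡ 4 (mod 5).
    Then x = 7 + 12·4 = 55, valid modulo lcm(12, 10) = 60: x ≡ 55 (mod 60).
  Combine with x ≡ 1 (mod 14): gcd(60, 14) = 2; 1 - 55 = -54, which IS divisible by 2, so compatible.
    Write x = 55 + 60·t and substitute into x ≡ 1 (mod 14): 60·t ≡ 1 − 55 = -54 (mod 14).
    Divide the congruence (and modulus) by g = 2: 30·t ≡ -27 (mod 7).
    Reduce coefficients mod 7: 2·t ≡ 1 (mod 7).
    The inverse of 2 mod 7 is 4 (since 2·4 = 8 = 1·7 + 1), so t ≡ 4·1 = 4 ≡ 4 (mod 7).
    Then x = 55 + 60·4 = 295, valid modulo lcm(60, 14) = 420: x ≡ 295 (mod 420).
Verify: 295 mod 12 = 7, 295 mod 10 = 5, 295 mod 14 = 1.

x ≡ 295 (mod 420).


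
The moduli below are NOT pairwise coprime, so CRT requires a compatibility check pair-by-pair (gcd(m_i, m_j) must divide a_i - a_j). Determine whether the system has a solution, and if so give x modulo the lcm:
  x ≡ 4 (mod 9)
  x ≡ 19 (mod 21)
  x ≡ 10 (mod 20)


Moduli 9, 21, 20 are not pairwise coprime, so CRT works modulo lcm(m_i) when all pairwise compatibility conditions hold.
Pairwise compatibility: gcd(m_i, m_j) must divide a_i - a_j for every pair.
Merge one congruence at a time:
  Start: x ≡ 4 (mod 9).
  Combine with x ≡ 19 (mod 21): gcd(9, 21) = 3; 19 - 4 = 15, which IS divisible by 3, so compatible.
    Write x = 4 + 9·t and substitute into x ≡ 19 (mod 21): 9·t ≡ 19 − 4 = 15 (mod 21).
    Divide the congruence (and modulus) by g = 3: 3·t ≡ 5 (mod 7).
    The inverse of 3 mod 7 is 5 (since 3·5 = 15 = 2·7 + 1), so t ≡ 5·5 = 25 ≡ 4 (mod 7).
    Then x = 4 + 9·4 = 40, valid modulo lcm(9, 21) = 63: x ≡ 40 (mod 63).
  Combine with x ≡ 10 (mod 20): gcd(63, 20) = 1; 10 - 40 = -30, which IS divisible by 1, so compatible.
    Write x = 40 + 63·t and substitute into x ≡ 10 (mod 20): 63·t ≡ 10 − 40 = -30 (mod 20).
    Reduce coefficients mod 20: 3·t ≡ 10 (mod 20).
    The inverse of 3 mod 20 is 7 (since 3·7 = 21 = 1·20 + 1), so t ≡ 7·10 = 70 ≡ 10 (mod 20).
    Then x = 40 + 63·10 = 670, valid modulo lcm(63, 20) = 1260: x ≡ 670 (mod 1260).
Verify: 670 mod 9 = 4, 670 mod 21 = 19, 670 mod 20 = 10.

x ≡ 670 (mod 1260).


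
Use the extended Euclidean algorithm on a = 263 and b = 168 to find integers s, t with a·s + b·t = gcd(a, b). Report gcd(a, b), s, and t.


Euclidean algorithm on (263, 168) — divide until remainder is 0:
  263 = 1 · 168 + 95
  168 = 1 · 95 + 73
  95 = 1 · 73 + 22
  73 = 3 · 22 + 7
  22 = 3 · 7 + 1
  7 = 7 · 1 + 0
gcd(263, 168) = 1.
Track Bezout coefficients alongside the remainders: start with r₀ = 263 = a·1 + b·0 (s = 1, t = 0) and r₁ = 168 = a·0 + b·1 (s = 0, t = 1); each new remainder r_{k+1} = r_{k-1} − q_k·r_k inherits s_{k+1} = s_{k-1} − q_k·s_k, t_{k+1} = t_{k-1} − q_k·t_k, so r_k = a·s_k + b·t_k at every step:
  q = 1: r = 95, s = 1 − 1·0 = 1, t = 0 − 1·1 = -1  (check: 263·1 + 168·(-1) = 95)
  q = 1: r = 73, s = 0 − 1·1 = -1, t = 1 − 1·(-1) = 2  (check: 263·(-1) + 168·2 = 73)
  q = 1: r = 22, s = 1 − 1·(-1) = 2, t = -1 − 1·2 = -3  (check: 263·2 + 168·(-3) = 22)
  q = 3: r = 7, s = -1 − 3·2 = -7, t = 2 − 3·(-3) = 11  (check: 263·(-7) + 168·11 = 7)
  q = 3: r = 1, s = 2 − 3·(-7) = 23, t = -3 − 3·11 = -36  (check: 263·23 + 168·(-36) = 1)
The row with r = 1 (the gcd) gives the Bezout coefficients s = 23, t = -36.
Result: 263 · (23) + 168 · (-36) = 1.

gcd(263, 168) = 1; s = 23, t = -36 (check: 263·23 + 168·(-36) = 1).


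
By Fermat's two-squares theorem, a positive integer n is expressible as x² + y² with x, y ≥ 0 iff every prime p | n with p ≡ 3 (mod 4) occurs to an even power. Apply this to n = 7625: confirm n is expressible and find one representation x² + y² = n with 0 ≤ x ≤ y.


Step 1: Factor n = 7625 = 5^3 · 61.
Step 2: Check the mod-4 condition on each prime factor: 5 ≡ 1 (mod 4), exponent 3; 61 ≡ 1 (mod 4), exponent 1.
All primes ≡ 3 (mod 4) appear to even exponent (or don't appear), so by the two-squares theorem n IS expressible as a sum of two squares.
Step 3: Build a representation. Group n = k² · m with k = 5 and m = 5 · 61 = 305 (a product of primes ≡ 1 (mod 4)); a representation of m scales to one of n via (k·x)² + (k·y)² = k²(x² + y²). Each prime p ≡ 1 (mod 4) is itself a sum of two squares; find a² by testing p − a² for a perfect square:
  5: 5 − 1² = 4 = 2² ⇒ 5 = 1² + 2².
  61: 61 − 1² = 60, 61 − 2² = 57, 61 − 3² = 52, 61 − 4² = 45, 61 − 5² = 36 = 6² ⇒ 61 = 5² + 6².
  Combine using the Brahmagupta–Fibonacci identity (a² + b²)(c² + d²) = (ac − bd)² + (ad + bc)² = (ac + bd)² + (ad − bc)²:
  5 · 61 = 305: from (1² + 2²)(5² + 6²), take (1·5 − 2·6, 1·6 + 2·5) = (5 − 12, 6 + 10) = (-7, 16); dropping signs (only squares matter) gives (7, 16); check 7² + 16² = 49 + 256 = 305 ✓.
  Scale by k = 5: (5·7, 5·16) = (35, 80).
Step 4: Order so x ≤ y and verify: 35² + 80² = 1225 + 6400 = 7625 = n. ✓

n = 7625 = 35² + 80² (one valid representation with x ≤ y).


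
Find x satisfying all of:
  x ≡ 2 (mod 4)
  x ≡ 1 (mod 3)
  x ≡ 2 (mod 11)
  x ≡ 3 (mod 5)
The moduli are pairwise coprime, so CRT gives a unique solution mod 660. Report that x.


Product of moduli M = 4 · 3 · 11 · 5 = 660.
Merge one congruence at a time:
  Start: x ≡ 2 (mod 4).
  Combine with x ≡ 1 (mod 3); new modulus lcm = 12.
    Write x = 2 + 4·t and substitute into x ≡ 1 (mod 3): 4·t ≡ 1 − 2 = -1 (mod 3).
    Reduce coefficients mod 3: 1·t ≡ 2 (mod 3).
    So t ≡ 2 (mod 3).
    Then x = 2 + 4·2 = 10, valid modulo lcm(4, 3) = 12: x ≡ 10 (mod 12).
  Combine with x ≡ 2 (mod 11); new modulus lcm = 132.
    Write x = 10 + 12·t and substitute into x ≡ 2 (mod 11): 12·t ≡ 2 − 10 = -8 (mod 11).
    Reduce coefficients mod 11: 1·t ≡ 3 (mod 11).
    So t ≡ 3 (mod 11).
    Then x = 10 + 12·3 = 46, valid modulo lcm(12, 11) = 132: x ≡ 46 (mod 132).
  Combine with x ≡ 3 (mod 5); new modulus lcm = 660.
    Write x = 46 + 132·t and substitute into x ≡ 3 (mod 5): 132·t ≡ 3 − 46 = -43 (mod 5).
    Reduce coefficients mod 5: 2·t ≡ 2 (mod 5).
    The inverse of 2 mod 5 is 3 (since 2·3 = 6 = 1·5 + 1), so t ≡ 3·2 = 6 ≡ 1 (mod 5).
    Then x = 46 + 132·1 = 178, valid modulo lcm(132, 5) = 660: x ≡ 178 (mod 660).
Verify against each original: 178 mod 4 = 2, 178 mod 3 = 1, 178 mod 11 = 2, 178 mod 5 = 3.

x ≡ 178 (mod 660).


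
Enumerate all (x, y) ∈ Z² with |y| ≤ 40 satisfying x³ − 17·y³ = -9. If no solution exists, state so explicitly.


The equation is x³ - 17y³ = -9. For fixed y, x³ = 17·y³ − 9, so a solution requires the RHS to be a perfect cube.
Strategy: iterate y from -40 to 40, compute RHS = 17·y³ − 9, and check whether it is a (positive or negative) perfect cube.
Check small values of y:
  y = 0: RHS = -9 is not a perfect cube.
  y = 1: RHS = 8 = (2)³ ⇒ x = 2 works.
  y = -1: RHS = -26 is not a perfect cube.
  y = 2: RHS = 127 is not a perfect cube.
  y = -2: RHS = -145 is not a perfect cube.
  y = 3: RHS = 450 is not a perfect cube.
  y = -3: RHS = -468 is not a perfect cube.
Continuing the search up to |y| = 40 finds no further solutions beyond those listed.
Collected solutions: (2, 1).

Solutions (with |y| ≤ 40): (2, 1).


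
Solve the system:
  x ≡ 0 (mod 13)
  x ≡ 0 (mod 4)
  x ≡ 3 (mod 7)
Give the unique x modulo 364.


Moduli 13, 4, 7 are pairwise coprime; by CRT there is a unique solution modulo M = 13 · 4 · 7 = 364.
Solve pairwise, accumulating the modulus:
  Start with x ≡ 0 (mod 13).
  Combine with x ≡ 0 (mod 4): since gcd(13, 4) = 1, we get a unique residue mod 52.
    Write x = 0 + 13·t and substitute into x ≡ 0 (mod 4): 13·t ≡ 0 − 0 = 0 (mod 4).
    Reduce coefficients mod 4: 1·t ≡ 0 (mod 4).
    So t ≡ 0 (mod 4).
    Then x = 0 + 13·0 = 0, valid modulo lcm(13, 4) = 52: x ≡ 0 (mod 52).
  Combine with x ≡ 3 (mod 7): since gcd(52, 7) = 1, we get a unique residue mod 364.
    Write x = 0 + 52·t and substitute into x ≡ 3 (mod 7): 52·t ≡ 3 − 0 = 3 (mod 7).
    Reduce coefficients mod 7: 3·t ≡ 3 (mod 7).
    The inverse of 3 mod 7 is 5 (since 3·5 = 15 = 2·7 + 1), so t ≡ 5·3 = 15 ≡ 1 (mod 7).
    Then x = 0 + 52·1 = 52, valid modulo lcm(52, 7) = 364: x ≡ 52 (mod 364).
Verify: 52 mod 13 = 0 ✓, 52 mod 4 = 0 ✓, 52 mod 7 = 3 ✓.

x ≡ 52 (mod 364).


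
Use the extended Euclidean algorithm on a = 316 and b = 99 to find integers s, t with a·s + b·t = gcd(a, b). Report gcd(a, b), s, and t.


Euclidean algorithm on (316, 99) — divide until remainder is 0:
  316 = 3 · 99 + 19
  99 = 5 · 19 + 4
  19 = 4 · 4 + 3
  4 = 1 · 3 + 1
  3 = 3 · 1 + 0
gcd(316, 99) = 1.
Track Bezout coefficients alongside the remainders: start with r₀ = 316 = a·1 + b·0 (s = 1, t = 0) and r₁ = 99 = a·0 + b·1 (s = 0, t = 1); each new remainder r_{k+1} = r_{k-1} − q_k·r_k inherits s_{k+1} = s_{k-1} − q_k·s_k, t_{k+1} = t_{k-1} − q_k·t_k, so r_k = a·s_k + b·t_k at every step:
  q = 3: r = 19, s = 1 − 3·0 = 1, t = 0 − 3·1 = -3  (check: 316·1 + 99·(-3) = 19)
  q = 5: r = 4, s = 0 − 5·1 = -5, t = 1 − 5·(-3) = 16  (check: 316·(-5) + 99·16 = 4)
  q = 4: r = 3, s = 1 − 4·(-5) = 21, t = -3 − 4·16 = -67  (check: 316·21 + 99·(-67) = 3)
  q = 1: r = 1, s = -5 − 1·21 = -26, t = 16 − 1·(-67) = 83  (check: 316·(-26) + 99·83 = 1)
The row with r = 1 (the gcd) gives the Bezout coefficients s = -26, t = 83.
Result: 316 · (-26) + 99 · (83) = 1.

gcd(316, 99) = 1; s = -26, t = 83 (check: 316·(-26) + 99·83 = 1).


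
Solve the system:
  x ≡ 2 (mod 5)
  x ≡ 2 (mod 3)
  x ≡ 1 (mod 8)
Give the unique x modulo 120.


Moduli 5, 3, 8 are pairwise coprime; by CRT there is a unique solution modulo M = 5 · 3 · 8 = 120.
Solve pairwise, accumulating the modulus:
  Start with x ≡ 2 (mod 5).
  Combine with x ≡ 2 (mod 3): since gcd(5, 3) = 1, we get a unique residue mod 15.
    Write x = 2 + 5·t and substitute into x ≡ 2 (mod 3): 5·t ≡ 2 − 2 = 0 (mod 3).
    Reduce coefficients mod 3: 2·t ≡ 0 (mod 3).
    The inverse of 2 mod 3 is 2 (since 2·2 = 4 = 1·3 + 1), so t ≡ 2·0 = 0 ≡ 0 (mod 3).
    Then x = 2 + 5·0 = 2, valid modulo lcm(5, 3) = 15: x ≡ 2 (mod 15).
  Combine with x ≡ 1 (mod 8): since gcd(15, 8) = 1, we get a unique residue mod 120.
    Write x = 2 + 15·t and substitute into x ≡ 1 (mod 8): 15·t ≡ 1 − 2 = -1 (mod 8).
    Reduce coefficients mod 8: 7·t ≡ 7 (mod 8).
    The inverse of 7 mod 8 is 7 (since 7·7 = 49 = 6·8 + 1), so t ≡ 7·7 = 49 ≡ 1 (mod 8).
    Then x = 2 + 15·1 = 17, valid modulo lcm(15, 8) = 120: x ≡ 17 (mod 120).
Verify: 17 mod 5 = 2 ✓, 17 mod 3 = 2 ✓, 17 mod 8 = 1 ✓.

x ≡ 17 (mod 120).


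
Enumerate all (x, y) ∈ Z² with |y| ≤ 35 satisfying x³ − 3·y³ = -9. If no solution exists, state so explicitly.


The equation is x³ - 3y³ = -9. For fixed y, x³ = 3·y³ − 9, so a solution requires the RHS to be a perfect cube.
Strategy: iterate y from -35 to 35, compute RHS = 3·y³ − 9, and check whether it is a (positive or negative) perfect cube.
Check small values of y:
  y = 0: RHS = -9 is not a perfect cube.
  y = 1: RHS = -6 is not a perfect cube.
  y = -1: RHS = -12 is not a perfect cube.
  y = 2: RHS = 15 is not a perfect cube.
  y = -2: RHS = -33 is not a perfect cube.
  y = 3: RHS = 72 is not a perfect cube.
  y = -3: RHS = -90 is not a perfect cube.
Continuing the search up to |y| = 35 finds no solutions either.
No (x, y) in the scanned range satisfies the equation.

No integer solutions with |y| ≤ 35.


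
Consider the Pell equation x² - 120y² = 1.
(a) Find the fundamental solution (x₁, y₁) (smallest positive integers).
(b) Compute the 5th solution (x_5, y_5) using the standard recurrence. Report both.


Step 1: Find the fundamental solution (x₁, y₁) of x² - 120y² = 1.
  Expand √120 as a continued fraction. a₀ = ⌊√120⌋ = 10; iterate m_{k+1} = d_k·a_k − m_k, d_{k+1} = (120 − m_{k+1}²)/d_k, a_{k+1} = ⌊(a₀ + m_{k+1})/d_{k+1}⌋ (starting m₀ = 0, d₀ = 1), with convergents p_k = a_k·p_{k-1} + p_{k-2}, q_k = a_k·q_{k-1} + q_{k-2} (p₋₁ = 1, q₋₁ = 0):
  k = 0: a₀ = 10; p₀/q₀ = 10/1; p₀² − 120·q₀² = 100 − 120 = -20.
  k = 1: m = 10, d = 20, a = ⌊(10 + 10)/20⌋ = 1; p/q = (1·10 + 1)/(1·1 + 0) = 11/1; p² − 120·q² = 121 − 120 = 1.
  The first convergent with p² − 120·q² = 1 gives the fundamental solution (x₁, y₁) = (11, 1).
Step 2: Apply the recurrence (x_{n+1}, y_{n+1}) = (x₁x_n + 120y₁y_n, x₁y_n + y₁x_n) repeatedly.
  From (x_1, y_1) = (11, 1): x_2 = 11·11 + 120·1·1 = 241; y_2 = 11·1 + 1·11 = 22.
  From (x_2, y_2) = (241, 22): x_3 = 11·241 + 120·1·22 = 5291; y_3 = 11·22 + 1·241 = 483.
  From (x_3, y_3) = (5291, 483): x_4 = 11·5291 + 120·1·483 = 116161; y_4 = 11·483 + 1·5291 = 10604.
  From (x_4, y_4) = (116161, 10604): x_5 = 11·116161 + 120·1·10604 = 2550251; y_5 = 11·10604 + 1·116161 = 232805.
Step 3: Verify x_5² - 120·y_5² = 6503780163001 - 6503780163000 = 1 (should be 1). ✓

(x_1, y_1) = (11, 1); (x_5, y_5) = (2550251, 232805).


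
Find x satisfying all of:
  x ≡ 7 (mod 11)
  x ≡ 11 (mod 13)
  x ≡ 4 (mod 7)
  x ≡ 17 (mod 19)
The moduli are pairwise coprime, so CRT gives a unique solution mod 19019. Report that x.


Product of moduli M = 11 · 13 · 7 · 19 = 19019.
Merge one congruence at a time:
  Start: x ≡ 7 (mod 11).
  Combine with x ≡ 11 (mod 13); new modulus lcm = 143.
    Write x = 7 + 11·t and substitute into x ≡ 11 (mod 13): 11·t ≡ 11 − 7 = 4 (mod 13).
    The inverse of 11 mod 13 is 6 (since 11·6 = 66 = 5·13 + 1), so t ≡ 6·4 = 24 ≡ 11 (mod 13).
    Then x = 7 + 11·11 = 128, valid modulo lcm(11, 13) = 143: x ≡ 128 (mod 143).
  Combine with x ≡ 4 (mod 7); new modulus lcm = 1001.
    Write x = 128 + 143·t and substitute into x ≡ 4 (mod 7): 143·t ≡ 4 − 128 = -124 (mod 7).
    Reduce coefficients mod 7: 3·t ≡ 2 (mod 7).
    The inverse of 3 mod 7 is 5 (since 3·5 = 15 = 2·7 + 1), so t ≡ 5·2 = 10 ≡ 3 (mod 7).
    Then x = 128 + 143·3 = 557, valid modulo lcm(143, 7) = 1001: x ≡ 557 (mod 1001).
  Combine with x ≡ 17 (mod 19); new modulus lcm = 19019.
    Write x = 557 + 1001·t and substitute into x ≡ 17 (mod 19): 1001·t ≡ 17 − 557 = -540 (mod 19).
    Reduce coefficients mod 19: 13·t ≡ 11 (mod 19).
    The inverse of 13 mod 19 is 3 (since 13·3 = 39 = 2·19 + 1), so t ≡ 3·11 = 33 ≡ 14 (mod 19).
    Then x = 557 + 1001·14 = 14571, valid modulo lcm(1001, 19) = 19019: x ≡ 14571 (mod 19019).
Verify against each original: 14571 mod 11 = 7, 14571 mod 13 = 11, 14571 mod 7 = 4, 14571 mod 19 = 17.

x ≡ 14571 (mod 19019).


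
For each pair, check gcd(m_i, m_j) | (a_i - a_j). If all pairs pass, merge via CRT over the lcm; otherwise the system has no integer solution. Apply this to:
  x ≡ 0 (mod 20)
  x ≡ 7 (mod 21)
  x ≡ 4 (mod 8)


Moduli 20, 21, 8 are not pairwise coprime, so CRT works modulo lcm(m_i) when all pairwise compatibility conditions hold.
Pairwise compatibility: gcd(m_i, m_j) must divide a_i - a_j for every pair.
Merge one congruence at a time:
  Start: x ≡ 0 (mod 20).
  Combine with x ≡ 7 (mod 21): gcd(20, 21) = 1; 7 - 0 = 7, which IS divisible by 1, so compatible.
    Write x = 0 + 20·t and substitute into x ≡ 7 (mod 21): 20·t ≡ 7 − 0 = 7 (mod 21).
    The inverse of 20 mod 21 is 20 (since 20·20 = 400 = 19·21 + 1), so t ≡ 20·7 = 140 ≡ 14 (mod 21).
    Then x = 0 + 20·14 = 280, valid modulo lcm(20, 21) = 420: x ≡ 280 (mod 420).
  Combine with x ≡ 4 (mod 8): gcd(420, 8) = 4; 4 - 280 = -276, which IS divisible by 4, so compatible.
    Write x = 280 + 420·t and substitute into x ≡ 4 (mod 8): 420·t ≡ 4 − 280 = -276 (mod 8).
    Divide the congruence (and modulus) by g = 4: 105·t ≡ -69 (mod 2).
    Reduce coefficients mod 2: 1·t ≡ 1 (mod 2).
    So t ≡ 1 (mod 2).
    Then x = 280 + 420·1 = 700, valid modulo lcm(420, 8) = 840: x ≡ 700 (mod 840).
Verify: 700 mod 20 = 0, 700 mod 21 = 7, 700 mod 8 = 4.

x ≡ 700 (mod 840).


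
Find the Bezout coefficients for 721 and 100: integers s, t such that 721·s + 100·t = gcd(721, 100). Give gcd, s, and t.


Euclidean algorithm on (721, 100) — divide until remainder is 0:
  721 = 7 · 100 + 21
  100 = 4 · 21 + 16
  21 = 1 · 16 + 5
  16 = 3 · 5 + 1
  5 = 5 · 1 + 0
gcd(721, 100) = 1.
Track Bezout coefficients alongside the remainders: start with r₀ = 721 = a·1 + b·0 (s = 1, t = 0) and r₁ = 100 = a·0 + b·1 (s = 0, t = 1); each new remainder r_{k+1} = r_{k-1} − q_k·r_k inherits s_{k+1} = s_{k-1} − q_k·s_k, t_{k+1} = t_{k-1} − q_k·t_k, so r_k = a·s_k + b·t_k at every step:
  q = 7: r = 21, s = 1 − 7·0 = 1, t = 0 − 7·1 = -7  (check: 721·1 + 100·(-7) = 21)
  q = 4: r = 16, s = 0 − 4·1 = -4, t = 1 − 4·(-7) = 29  (check: 721·(-4) + 100·29 = 16)
  q = 1: r = 5, s = 1 − 1·(-4) = 5, t = -7 − 1·29 = -36  (check: 721·5 + 100·(-36) = 5)
  q = 3: r = 1, s = -4 − 3·5 = -19, t = 29 − 3·(-36) = 137  (check: 721·(-19) + 100·137 = 1)
The row with r = 1 (the gcd) gives the Bezout coefficients s = -19, t = 137.
Result: 721 · (-19) + 100 · (137) = 1.

gcd(721, 100) = 1; s = -19, t = 137 (check: 721·(-19) + 100·137 = 1).


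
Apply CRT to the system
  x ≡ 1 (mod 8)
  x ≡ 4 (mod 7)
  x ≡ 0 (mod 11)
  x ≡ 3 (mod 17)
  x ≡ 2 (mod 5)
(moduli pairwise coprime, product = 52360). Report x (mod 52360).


Product of moduli M = 8 · 7 · 11 · 17 · 5 = 52360.
Merge one congruence at a time:
  Start: x ≡ 1 (mod 8).
  Combine with x ≡ 4 (mod 7); new modulus lcm = 56.
    Write x = 1 + 8·t and substitute into x ≡ 4 (mod 7): 8·t ≡ 4 − 1 = 3 (mod 7).
    Reduce coefficients mod 7: 1·t ≡ 3 (mod 7).
    So t ≡ 3 (mod 7).
    Then x = 1 + 8·3 = 25, valid modulo lcm(8, 7) = 56: x ≡ 25 (mod 56).
  Combine with x ≡ 0 (mod 11); new modulus lcm = 616.
    Write x = 25 + 56·t and substitute into x ≡ 0 (mod 11): 56·t ≡ 0 − 25 = -25 (mod 11).
    Reduce coefficients mod 11: 1·t ≡ 8 (mod 11).
    So t ≡ 8 (mod 11).
    Then x = 25 + 56·8 = 473, valid modulo lcm(56, 11) = 616: x ≡ 473 (mod 616).
  Combine with x ≡ 3 (mod 17); new modulus lcm = 10472.
    Write x = 473 + 616·t and substitute into x ≡ 3 (mod 17): 616·t ≡ 3 − 473 = -470 (mod 17).
    Reduce coefficients mod 17: 4·t ≡ 6 (mod 17).
    The inverse of 4 mod 17 is 13 (since 4·13 = 52 = 3·17 + 1), so t ≡ 13·6 = 78 ≡ 10 (mod 17).
    Then x = 473 + 616·10 = 6633, valid modulo lcm(616, 17) = 10472: x ≡ 6633 (mod 10472).
  Combine with x ≡ 2 (mod 5); new modulus lcm = 52360.
    Write x = 6633 + 10472·t and substitute into x ≡ 2 (mod 5): 10472·t ≡ 2 − 6633 = -6631 (mod 5).
    Reduce coefficients mod 5: 2·t ≡ 4 (mod 5).
    The inverse of 2 mod 5 is 3 (since 2·3 = 6 = 1·5 + 1), so t ≡ 3·4 = 12 ≡ 2 (mod 5).
    Then x = 6633 + 10472·2 = 27577, valid modulo lcm(10472, 5) = 52360: x ≡ 27577 (mod 52360).
Verify against each original: 27577 mod 8 = 1, 27577 mod 7 = 4, 27577 mod 11 = 0, 27577 mod 17 = 3, 27577 mod 5 = 2.

x ≡ 27577 (mod 52360).


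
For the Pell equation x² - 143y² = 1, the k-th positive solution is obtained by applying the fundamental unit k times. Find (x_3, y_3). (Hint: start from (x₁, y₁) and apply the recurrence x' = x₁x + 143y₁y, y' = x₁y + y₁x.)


Step 1: Find the fundamental solution (x₁, y₁) of x² - 143y² = 1.
  Expand √143 as a continued fraction. a₀ = ⌊√143⌋ = 11; iterate m_{k+1} = d_k·a_k − m_k, d_{k+1} = (143 − m_{k+1}²)/d_k, a_{k+1} = ⌊(a₀ + m_{k+1})/d_{k+1}⌋ (starting m₀ = 0, d₀ = 1), with convergents p_k = a_k·p_{k-1} + p_{k-2}, q_k = a_k·q_{k-1} + q_{k-2} (p₋₁ = 1, q₋₁ = 0):
  k = 0: a₀ = 11; p₀/q₀ = 11/1; p₀² − 143·q₀² = 121 − 143 = -22.
  k = 1: m = 11, d = 22, a = ⌊(11 + 11)/22⌋ = 1; p/q = (1·11 + 1)/(1·1 + 0) = 12/1; p² − 143·q² = 144 − 143 = 1.
  The first convergent with p² − 143·q² = 1 gives the fundamental solution (x₁, y₁) = (12, 1).
Step 2: Apply the recurrence (x_{n+1}, y_{n+1}) = (x₁x_n + 143y₁y_n, x₁y_n + y₁x_n) repeatedly.
  From (x_1, y_1) = (12, 1): x_2 = 12·12 + 143·1·1 = 287; y_2 = 12·1 + 1·12 = 24.
  From (x_2, y_2) = (287, 24): x_3 = 12·287 + 143·1·24 = 6876; y_3 = 12·24 + 1·287 = 575.
Step 3: Verify x_3² - 143·y_3² = 47279376 - 47279375 = 1 (should be 1). ✓

(x_1, y_1) = (12, 1); (x_3, y_3) = (6876, 575).


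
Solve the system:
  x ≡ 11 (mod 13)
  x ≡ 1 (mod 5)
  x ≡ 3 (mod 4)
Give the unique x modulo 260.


Moduli 13, 5, 4 are pairwise coprime; by CRT there is a unique solution modulo M = 13 · 5 · 4 = 260.
Solve pairwise, accumulating the modulus:
  Start with x ≡ 11 (mod 13).
  Combine with x ≡ 1 (mod 5): since gcd(13, 5) = 1, we get a unique residue mod 65.
    Write x = 11 + 13·t and substitute into x ≡ 1 (mod 5): 13·t ≡ 1 − 11 = -10 (mod 5).
    Reduce coefficients mod 5: 3·t ≡ 0 (mod 5).
    The inverse of 3 mod 5 is 2 (since 3·2 = 6 = 1·5 + 1), so t ≡ 2·0 = 0 ≡ 0 (mod 5).
    Then x = 11 + 13·0 = 11, valid modulo lcm(13, 5) = 65: x ≡ 11 (mod 65).
  Combine with x ≡ 3 (mod 4): since gcd(65, 4) = 1, we get a unique residue mod 260.
    Write x = 11 + 65·t and substitute into x ≡ 3 (mod 4): 65·t ≡ 3 − 11 = -8 (mod 4).
    Reduce coefficients mod 4: 1·t ≡ 0 (mod 4).
    So t ≡ 0 (mod 4).
    Then x = 11 + 65·0 = 11, valid modulo lcm(65, 4) = 260: x ≡ 11 (mod 260).
Verify: 11 mod 13 = 11 ✓, 11 mod 5 = 1 ✓, 11 mod 4 = 3 ✓.

x ≡ 11 (mod 260).


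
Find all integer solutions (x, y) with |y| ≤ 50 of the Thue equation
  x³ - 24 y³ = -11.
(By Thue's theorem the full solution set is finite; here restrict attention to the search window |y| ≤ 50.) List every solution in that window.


The equation is x³ - 24y³ = -11. For fixed y, x³ = 24·y³ − 11, so a solution requires the RHS to be a perfect cube.
Strategy: iterate y from -50 to 50, compute RHS = 24·y³ − 11, and check whether it is a (positive or negative) perfect cube.
Check small values of y:
  y = 0: RHS = -11 is not a perfect cube.
  y = 1: RHS = 13 is not a perfect cube.
  y = -1: RHS = -35 is not a perfect cube.
  y = 2: RHS = 181 is not a perfect cube.
  y = -2: RHS = -203 is not a perfect cube.
  y = 3: RHS = 637 is not a perfect cube.
  y = -3: RHS = -659 is not a perfect cube.
Continuing the search up to |y| = 50 finds no solutions either.
No (x, y) in the scanned range satisfies the equation.

No integer solutions with |y| ≤ 50.


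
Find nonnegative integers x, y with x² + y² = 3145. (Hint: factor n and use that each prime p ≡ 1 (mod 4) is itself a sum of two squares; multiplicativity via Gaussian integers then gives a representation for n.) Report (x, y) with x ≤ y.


Step 1: Factor n = 3145 = 5 · 17 · 37.
Step 2: Check the mod-4 condition on each prime factor: 5 ≡ 1 (mod 4), exponent 1; 17 ≡ 1 (mod 4), exponent 1; 37 ≡ 1 (mod 4), exponent 1.
All primes ≡ 3 (mod 4) appear to even exponent (or don't appear), so by the two-squares theorem n IS expressible as a sum of two squares.
Step 3: Build a representation. Here n = 5 · 17 · 37 is a product of primes ≡ 1 (mod 4). Each prime p ≡ 1 (mod 4) is itself a sum of two squares; find a² by testing p − a² for a perfect square:
  5: 5 − 1² = 4 = 2² ⇒ 5 = 1² + 2².
  17: 17 − 1² = 16 = 4² ⇒ 17 = 1² + 4².
  37: 37 − 1² = 36 = 6² ⇒ 37 = 1² + 6².
  Combine using the Brahmagupta–Fibonacci identity (a² + b²)(c² + d²) = (ac − bd)² + (ad + bc)² = (ac + bd)² + (ad − bc)²:
  5 · 17 = 85: from (1² + 2²)(1² + 4²), take (1·1 − 2·4, 1·4 + 2·1) = (1 − 8, 4 + 2) = (-7, 6); dropping signs (only squares matter) gives (7, 6); check 7² + 6² = 49 + 36 = 85 ✓.
  85 · 37 = 3145: from (7² + 6²)(1² + 6²), take (7·1 − 6·6, 7·6 + 6·1) = (7 − 36, 42 + 6) = (-29, 48); dropping signs (only squares matter) gives (29, 48); check 29² + 48² = 841 + 2304 = 3145 ✓.
Step 4: Order so x ≤ y and verify: 29² + 48² = 841 + 2304 = 3145 = n. ✓

n = 3145 = 29² + 48² (one valid representation with x ≤ y).


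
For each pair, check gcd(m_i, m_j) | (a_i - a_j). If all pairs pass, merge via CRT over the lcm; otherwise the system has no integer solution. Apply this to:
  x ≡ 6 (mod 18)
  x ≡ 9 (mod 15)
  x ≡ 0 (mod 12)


Moduli 18, 15, 12 are not pairwise coprime, so CRT works modulo lcm(m_i) when all pairwise compatibility conditions hold.
Pairwise compatibility: gcd(m_i, m_j) must divide a_i - a_j for every pair.
Merge one congruence at a time:
  Start: x ≡ 6 (mod 18).
  Combine with x ≡ 9 (mod 15): gcd(18, 15) = 3; 9 - 6 = 3, which IS divisible by 3, so compatible.
    Write x = 6 + 18·t and substitute into x ≡ 9 (mod 15): 18·t ≡ 9 − 6 = 3 (mod 15).
    Divide the congruence (and modulus) by g = 3: 6·t ≡ 1 (mod 5).
    Reduce coefficients mod 5: 1·t ≡ 1 (mod 5).
    So t ≡ 1 (mod 5).
    Then x = 6 + 18·1 = 24, valid modulo lcm(18, 15) = 90: x ≡ 24 (mod 90).
  Combine with x ≡ 0 (mod 12): gcd(90, 12) = 6; 0 - 24 = -24, which IS divisible by 6, so compatible.
    Write x = 24 + 90·t and substitute into x ≡ 0 (mod 12): 90·t ≡ 0 − 24 = -24 (mod 12).
    Divide the congruence (and modulus) by g = 6: 15·t ≡ -4 (mod 2).
    Reduce coefficients mod 2: 1·t ≡ 0 (mod 2).
    So t ≡ 0 (mod 2).
    Then x = 24 + 90·0 = 24, valid modulo lcm(90, 12) = 180: x ≡ 24 (mod 180).
Verify: 24 mod 18 = 6, 24 mod 15 = 9, 24 mod 12 = 0.

x ≡ 24 (mod 180).


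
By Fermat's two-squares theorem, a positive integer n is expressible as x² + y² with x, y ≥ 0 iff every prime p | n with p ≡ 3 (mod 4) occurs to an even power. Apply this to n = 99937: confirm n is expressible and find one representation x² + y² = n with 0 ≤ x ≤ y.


Step 1: Factor n = 99937 = 37^2 · 73.
Step 2: Check the mod-4 condition on each prime factor: 37 ≡ 1 (mod 4), exponent 2; 73 ≡ 1 (mod 4), exponent 1.
All primes ≡ 3 (mod 4) appear to even exponent (or don't appear), so by the two-squares theorem n IS expressible as a sum of two squares.
Step 3: Build a representation. Here n = 37 · 37 · 73 is a product of primes ≡ 1 (mod 4). Each prime p ≡ 1 (mod 4) is itself a sum of two squares; find a² by testing p − a² for a perfect square:
  37: 37 − 1² = 36 = 6² ⇒ 37 = 1² + 6².
  73: 73 − 1² = 72, 73 − 2² = 69, 73 − 3² = 64 = 8² ⇒ 73 = 3² + 8².
  Combine using the Brahmagupta–Fibonacci identity (a² + b²)(c² + d²) = (ac − bd)² + (ad + bc)² = (ac + bd)² + (ad − bc)²:
  37 · 37 = 1369: from (1² + 6²)(1² + 6²), take (1·1 − 6·6, 1·6 + 6·1) = (1 − 36, 6 + 6) = (-35, 12); dropping signs (only squares matter) gives (35, 12); check 35² + 12² = 1225 + 144 = 1369 ✓.
  1369 · 73 = 99937: from (35² + 12²)(3² + 8²), take (35·3 − 12·8, 35·8 + 12·3) = (105 − 96, 280 + 36) = (9, 316); check 9² + 316² = 81 + 99856 = 99937 ✓.
Step 4: Order so x ≤ y and verify: 9² + 316² = 81 + 99856 = 99937 = n. ✓

n = 99937 = 9² + 316² (one valid representation with x ≤ y).


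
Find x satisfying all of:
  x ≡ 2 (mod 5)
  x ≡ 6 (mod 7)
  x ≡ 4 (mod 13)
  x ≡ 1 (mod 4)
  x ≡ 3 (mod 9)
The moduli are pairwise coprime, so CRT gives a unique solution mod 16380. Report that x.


Product of moduli M = 5 · 7 · 13 · 4 · 9 = 16380.
Merge one congruence at a time:
  Start: x ≡ 2 (mod 5).
  Combine with x ≡ 6 (mod 7); new modulus lcm = 35.
    Write x = 2 + 5·t and substitute into x ≡ 6 (mod 7): 5·t ≡ 6 − 2 = 4 (mod 7).
    The inverse of 5 mod 7 is 3 (since 5·3 = 15 = 2·7 + 1), so t ≡ 3·4 = 12 ≡ 5 (mod 7).
    Then x = 2 + 5·5 = 27, valid modulo lcm(5, 7) = 35: x ≡ 27 (mod 35).
  Combine with x ≡ 4 (mod 13); new modulus lcm = 455.
    Write x = 27 + 35·t and substitute into x ≡ 4 (mod 13): 35·t ≡ 4 − 27 = -23 (mod 13).
    Reduce coefficients mod 13: 9·t ≡ 3 (mod 13).
    The inverse of 9 mod 13 is 3 (since 9·3 = 27 = 2·13 + 1), so t ≡ 3·3 = 9 ≡ 9 (mod 13).
    Then x = 27 + 35·9 = 342, valid modulo lcm(35, 13) = 455: x ≡ 342 (mod 455).
  Combine with x ≡ 1 (mod 4); new modulus lcm = 1820.
    Write x = 342 + 455·t and substitute into x ≡ 1 (mod 4): 455·t ≡ 1 − 342 = -341 (mod 4).
    Reduce coefficients mod 4: 3·t ≡ 3 (mod 4).
    The inverse of 3 mod 4 is 3 (since 3·3 = 9 = 2·4 + 1), so t ≡ 3·3 = 9 ≡ 1 (mod 4).
    Then x = 342 + 455·1 = 797, valid modulo lcm(455, 4) = 1820: x ≡ 797 (mod 1820).
  Combine with x ≡ 3 (mod 9); new modulus lcm = 16380.
    Write x = 797 + 1820·t and substitute into x ≡ 3 (mod 9): 1820·t ≡ 3 − 797 = -794 (mod 9).
    Reduce coefficients mod 9: 2·t ≡ 7 (mod 9).
    The inverse of 2 mod 9 is 5 (since 2·5 = 10 = 1·9 + 1), so t ≡ 5·7 = 35 ≡ 8 (mod 9).
    Then x = 797 + 1820·8 = 15357, valid modulo lcm(1820, 9) = 16380: x ≡ 15357 (mod 16380).
Verify against each original: 15357 mod 5 = 2, 15357 mod 7 = 6, 15357 mod 13 = 4, 15357 mod 4 = 1, 15357 mod 9 = 3.

x ≡ 15357 (mod 16380).


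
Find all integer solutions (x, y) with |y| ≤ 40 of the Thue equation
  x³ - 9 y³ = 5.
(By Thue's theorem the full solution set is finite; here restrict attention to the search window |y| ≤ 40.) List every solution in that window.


The equation is x³ - 9y³ = 5. For fixed y, x³ = 9·y³ + 5, so a solution requires the RHS to be a perfect cube.
Strategy: iterate y from -40 to 40, compute RHS = 9·y³ + 5, and check whether it is a (positive or negative) perfect cube.
Check small values of y:
  y = 0: RHS = 5 is not a perfect cube.
  y = 1: RHS = 14 is not a perfect cube.
  y = -1: RHS = -4 is not a perfect cube.
  y = 2: RHS = 77 is not a perfect cube.
  y = -2: RHS = -67 is not a perfect cube.
  y = 3: RHS = 248 is not a perfect cube.
  y = -3: RHS = -238 is not a perfect cube.
Continuing the search up to |y| = 40 finds no solutions either.
No (x, y) in the scanned range satisfies the equation.

No integer solutions with |y| ≤ 40.


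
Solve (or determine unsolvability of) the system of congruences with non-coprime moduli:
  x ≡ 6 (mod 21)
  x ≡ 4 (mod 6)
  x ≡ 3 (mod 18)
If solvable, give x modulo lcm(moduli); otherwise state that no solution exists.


Moduli 21, 6, 18 are not pairwise coprime, so CRT works modulo lcm(m_i) when all pairwise compatibility conditions hold.
Pairwise compatibility: gcd(m_i, m_j) must divide a_i - a_j for every pair.
Merge one congruence at a time:
  Start: x ≡ 6 (mod 21).
  Combine with x ≡ 4 (mod 6): gcd(21, 6) = 3, and 4 - 6 = -2 is NOT divisible by 3.
    ⇒ system is inconsistent (no integer solution).

No solution (the system is inconsistent).
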